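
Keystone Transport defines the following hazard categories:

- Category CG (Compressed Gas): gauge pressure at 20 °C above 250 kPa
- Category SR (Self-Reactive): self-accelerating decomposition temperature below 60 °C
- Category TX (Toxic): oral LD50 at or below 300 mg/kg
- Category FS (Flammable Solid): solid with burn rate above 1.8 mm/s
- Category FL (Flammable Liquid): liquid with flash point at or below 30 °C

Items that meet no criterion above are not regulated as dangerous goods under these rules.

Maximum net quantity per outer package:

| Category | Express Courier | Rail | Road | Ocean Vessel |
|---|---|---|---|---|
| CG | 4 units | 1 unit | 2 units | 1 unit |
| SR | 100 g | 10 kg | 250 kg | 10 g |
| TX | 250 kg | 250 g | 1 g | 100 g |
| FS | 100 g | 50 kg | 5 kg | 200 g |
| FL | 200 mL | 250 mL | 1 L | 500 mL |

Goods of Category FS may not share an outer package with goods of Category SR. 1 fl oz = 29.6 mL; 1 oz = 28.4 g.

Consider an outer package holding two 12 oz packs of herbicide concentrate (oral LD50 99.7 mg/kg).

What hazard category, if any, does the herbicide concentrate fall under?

Category TX

With oral LD50 99.7 mg/kg (≤ 300 mg/kg), the herbicide concentrate falls in Category TX.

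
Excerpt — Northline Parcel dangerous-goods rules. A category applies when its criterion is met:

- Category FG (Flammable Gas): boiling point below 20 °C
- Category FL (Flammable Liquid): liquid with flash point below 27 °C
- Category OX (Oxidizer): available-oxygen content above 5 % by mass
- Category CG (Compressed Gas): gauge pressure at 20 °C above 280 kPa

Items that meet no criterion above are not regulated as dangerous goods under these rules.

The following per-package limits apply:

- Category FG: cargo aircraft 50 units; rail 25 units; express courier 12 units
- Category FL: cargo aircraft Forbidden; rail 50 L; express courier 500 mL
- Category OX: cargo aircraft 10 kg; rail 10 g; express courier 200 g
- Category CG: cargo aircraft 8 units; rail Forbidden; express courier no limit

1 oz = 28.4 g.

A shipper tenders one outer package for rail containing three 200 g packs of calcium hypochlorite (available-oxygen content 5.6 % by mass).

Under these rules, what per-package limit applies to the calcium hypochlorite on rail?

Calcium hypochlorite: available-oxygen content 5.6 % by mass > 5 % by mass → Category OX (Oxidizer).
The rail limit for Category OX is 10 g.

10 g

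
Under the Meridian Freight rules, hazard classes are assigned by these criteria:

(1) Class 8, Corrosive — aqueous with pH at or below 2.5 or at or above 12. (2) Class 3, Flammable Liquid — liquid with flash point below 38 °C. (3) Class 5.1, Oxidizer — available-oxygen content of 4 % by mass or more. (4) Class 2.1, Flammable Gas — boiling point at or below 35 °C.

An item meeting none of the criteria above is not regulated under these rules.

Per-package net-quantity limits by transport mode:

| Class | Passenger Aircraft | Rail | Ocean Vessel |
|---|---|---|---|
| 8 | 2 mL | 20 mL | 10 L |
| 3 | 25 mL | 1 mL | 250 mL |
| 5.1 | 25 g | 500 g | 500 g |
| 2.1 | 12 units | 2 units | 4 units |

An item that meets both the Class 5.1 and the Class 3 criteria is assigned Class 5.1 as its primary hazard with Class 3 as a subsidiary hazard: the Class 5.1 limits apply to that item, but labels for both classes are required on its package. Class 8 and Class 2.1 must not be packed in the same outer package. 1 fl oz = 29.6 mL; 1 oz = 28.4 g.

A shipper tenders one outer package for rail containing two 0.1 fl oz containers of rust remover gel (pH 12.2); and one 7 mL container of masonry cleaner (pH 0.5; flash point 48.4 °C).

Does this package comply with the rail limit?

Yes

With pH 12.2 (≥ 12), the rust remover gel falls in Class 8.
Masonry cleaner: pH 0.5 ≤ 2.5 → Class 8 (Corrosive).
Total Class 8: (two 0.1 fl oz containers = 5.92 mL) + 7 mL = 12.92 mL.
12.92 mL is within the rail limit of 20 mL for Class 8.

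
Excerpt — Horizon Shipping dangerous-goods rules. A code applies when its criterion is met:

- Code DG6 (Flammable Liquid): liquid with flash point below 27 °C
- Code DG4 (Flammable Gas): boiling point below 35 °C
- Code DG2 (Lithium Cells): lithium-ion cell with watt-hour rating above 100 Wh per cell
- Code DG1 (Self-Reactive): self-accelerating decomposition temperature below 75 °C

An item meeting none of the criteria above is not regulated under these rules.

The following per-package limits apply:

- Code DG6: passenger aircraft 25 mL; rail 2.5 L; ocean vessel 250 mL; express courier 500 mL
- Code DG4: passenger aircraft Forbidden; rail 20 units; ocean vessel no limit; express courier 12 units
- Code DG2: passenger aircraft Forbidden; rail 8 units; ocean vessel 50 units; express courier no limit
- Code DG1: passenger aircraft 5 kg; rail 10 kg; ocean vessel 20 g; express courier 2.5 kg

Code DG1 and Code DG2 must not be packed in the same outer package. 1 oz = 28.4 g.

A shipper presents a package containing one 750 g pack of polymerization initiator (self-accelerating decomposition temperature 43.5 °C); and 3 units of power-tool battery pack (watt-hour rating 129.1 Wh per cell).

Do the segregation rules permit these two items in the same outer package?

No

Polymerization initiator: self-accelerating decomposition temperature 43.5 °C < 75 °C → Code DG1 (Self-Reactive).
The power-tool battery pack has watt-hour rating 129.1 Wh per cell, which is > 100 Wh per cell, so it is Code DG2 (Lithium Cells).
Code DG1 and Code DG2 may not share an outer package.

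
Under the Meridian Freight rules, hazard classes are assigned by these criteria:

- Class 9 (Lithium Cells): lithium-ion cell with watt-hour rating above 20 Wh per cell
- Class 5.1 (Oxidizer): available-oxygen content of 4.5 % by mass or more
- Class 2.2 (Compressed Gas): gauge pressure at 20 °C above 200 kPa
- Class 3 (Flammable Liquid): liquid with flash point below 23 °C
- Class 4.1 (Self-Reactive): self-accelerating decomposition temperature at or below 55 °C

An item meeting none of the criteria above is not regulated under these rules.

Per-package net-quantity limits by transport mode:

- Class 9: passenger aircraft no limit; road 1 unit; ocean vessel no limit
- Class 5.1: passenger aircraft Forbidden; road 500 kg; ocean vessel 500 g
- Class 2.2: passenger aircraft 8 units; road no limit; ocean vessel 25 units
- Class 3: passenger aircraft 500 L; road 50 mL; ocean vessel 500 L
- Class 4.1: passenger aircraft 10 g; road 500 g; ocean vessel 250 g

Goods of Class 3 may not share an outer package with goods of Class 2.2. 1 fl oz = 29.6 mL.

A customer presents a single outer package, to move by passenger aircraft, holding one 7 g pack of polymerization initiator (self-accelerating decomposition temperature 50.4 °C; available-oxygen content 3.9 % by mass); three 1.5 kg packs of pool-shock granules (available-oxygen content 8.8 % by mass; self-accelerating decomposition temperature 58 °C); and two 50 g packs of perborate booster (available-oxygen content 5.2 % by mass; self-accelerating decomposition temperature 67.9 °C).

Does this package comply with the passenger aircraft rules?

No

With self-accelerating decomposition temperature 50.4 °C (≤ 55 °C), the polymerization initiator falls in Class 4.1.
The pool-shock granules have available-oxygen content 8.8 % by mass, which is ≥ 4.5 % by mass, so they are Class 5.1 (Oxidizer).
Available-oxygen content 5.2 % by mass meets the Class 5.1 criterion (Oxidizer), so the perborate booster is Class 5.1.
Class 5.1 net quantity: (three 1.5 kg packs = 4.5 kg) + (two 50 g packs = 100 g) = 4.6 kg.
By passenger aircraft, Class 5.1 is Forbidden regardless of quantity.
Class 4.1 quantity: 7 g.
That is within the Class 4.1 passenger aircraft limit of 10 g.
The segregation rule (Class 3 with Class 2.2) does not apply to Class 5.1 with Class 4.1.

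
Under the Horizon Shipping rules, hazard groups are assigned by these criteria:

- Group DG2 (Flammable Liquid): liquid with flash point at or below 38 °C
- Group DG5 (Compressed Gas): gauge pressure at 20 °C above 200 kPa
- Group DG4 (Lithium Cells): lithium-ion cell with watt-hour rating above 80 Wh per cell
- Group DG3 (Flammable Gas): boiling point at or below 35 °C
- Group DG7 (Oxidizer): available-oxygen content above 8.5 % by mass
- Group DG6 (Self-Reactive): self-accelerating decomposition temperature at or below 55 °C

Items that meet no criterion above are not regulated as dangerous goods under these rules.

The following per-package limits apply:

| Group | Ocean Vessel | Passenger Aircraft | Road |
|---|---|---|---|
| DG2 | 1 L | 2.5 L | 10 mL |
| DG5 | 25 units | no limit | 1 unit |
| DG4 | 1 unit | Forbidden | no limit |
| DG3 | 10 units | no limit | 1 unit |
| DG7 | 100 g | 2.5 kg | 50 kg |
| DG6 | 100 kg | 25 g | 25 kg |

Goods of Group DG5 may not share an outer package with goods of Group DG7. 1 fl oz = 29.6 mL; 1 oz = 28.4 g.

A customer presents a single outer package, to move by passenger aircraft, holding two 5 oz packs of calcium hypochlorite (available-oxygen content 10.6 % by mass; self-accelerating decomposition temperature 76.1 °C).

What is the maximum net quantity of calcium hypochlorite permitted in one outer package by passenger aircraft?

Calcium hypochlorite: available-oxygen content 10.6 % by mass > 8.5 % by mass → Group DG7 (Oxidizer).
The passenger aircraft limit for Group DG7 is 2.5 kg.

2.5 kg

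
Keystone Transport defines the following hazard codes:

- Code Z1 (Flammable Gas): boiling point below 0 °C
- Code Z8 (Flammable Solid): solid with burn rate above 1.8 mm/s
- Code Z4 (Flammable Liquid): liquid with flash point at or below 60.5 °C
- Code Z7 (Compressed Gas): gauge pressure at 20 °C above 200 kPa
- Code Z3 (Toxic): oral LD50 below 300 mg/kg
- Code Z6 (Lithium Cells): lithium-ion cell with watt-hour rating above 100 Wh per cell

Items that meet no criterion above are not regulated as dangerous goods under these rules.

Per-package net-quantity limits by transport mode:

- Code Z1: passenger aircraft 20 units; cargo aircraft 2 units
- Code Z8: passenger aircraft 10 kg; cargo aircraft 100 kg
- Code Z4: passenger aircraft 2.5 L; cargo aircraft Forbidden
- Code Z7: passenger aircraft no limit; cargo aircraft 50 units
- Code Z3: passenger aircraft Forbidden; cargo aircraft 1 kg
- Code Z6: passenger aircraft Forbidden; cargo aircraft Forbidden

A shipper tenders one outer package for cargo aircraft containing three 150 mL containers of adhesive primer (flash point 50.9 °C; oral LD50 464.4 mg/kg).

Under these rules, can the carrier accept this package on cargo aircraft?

No

The adhesive primer has flash point 50.9 °C, which is ≤ 60.5 °C, so it is Code Z4 (Flammable Liquid).
Code Z4 quantity: three 150 mL containers = 450 mL.
Code Z4 is Forbidden by cargo aircraft.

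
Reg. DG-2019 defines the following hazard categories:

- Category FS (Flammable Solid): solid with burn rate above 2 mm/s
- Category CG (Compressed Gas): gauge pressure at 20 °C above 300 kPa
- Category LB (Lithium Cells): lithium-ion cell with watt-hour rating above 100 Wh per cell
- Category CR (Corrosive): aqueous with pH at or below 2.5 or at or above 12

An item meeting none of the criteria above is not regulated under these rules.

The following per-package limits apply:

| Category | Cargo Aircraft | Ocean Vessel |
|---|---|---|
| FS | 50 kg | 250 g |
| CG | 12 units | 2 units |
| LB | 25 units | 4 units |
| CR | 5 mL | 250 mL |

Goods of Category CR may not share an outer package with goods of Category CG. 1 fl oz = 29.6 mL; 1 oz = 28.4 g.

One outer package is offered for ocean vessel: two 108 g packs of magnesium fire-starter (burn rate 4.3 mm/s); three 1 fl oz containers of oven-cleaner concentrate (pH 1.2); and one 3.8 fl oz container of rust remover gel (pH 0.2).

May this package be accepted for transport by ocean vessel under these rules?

Magnesium fire-starter: burn rate 4.3 mm/s > 2 mm/s → Category FS (Flammable Solid).
pH 1.2 meets the Category CR criterion (Corrosive), so the oven-cleaner concentrate is Category CR.
pH 0.2 meets the Category CR criterion (Corrosive), so the rust remover gel is Category CR.
Total Category CR: (three 1 fl oz containers = 88.8 mL) + (one 3.8 fl oz container = 112.48 mL) = 201.28 mL.
201.28 mL is within the ocean vessel limit of 250 mL for Category CR.
Category FS quantity: two 108 g packs = 216 g.
That is within the Category FS ocean vessel limit of 250 g.
The segregation rule (Category CR with Category CG) does not apply to Category CR with Category FS.
Every hazard category is within its ocean vessel limit and no segregation rule is violated.

Yes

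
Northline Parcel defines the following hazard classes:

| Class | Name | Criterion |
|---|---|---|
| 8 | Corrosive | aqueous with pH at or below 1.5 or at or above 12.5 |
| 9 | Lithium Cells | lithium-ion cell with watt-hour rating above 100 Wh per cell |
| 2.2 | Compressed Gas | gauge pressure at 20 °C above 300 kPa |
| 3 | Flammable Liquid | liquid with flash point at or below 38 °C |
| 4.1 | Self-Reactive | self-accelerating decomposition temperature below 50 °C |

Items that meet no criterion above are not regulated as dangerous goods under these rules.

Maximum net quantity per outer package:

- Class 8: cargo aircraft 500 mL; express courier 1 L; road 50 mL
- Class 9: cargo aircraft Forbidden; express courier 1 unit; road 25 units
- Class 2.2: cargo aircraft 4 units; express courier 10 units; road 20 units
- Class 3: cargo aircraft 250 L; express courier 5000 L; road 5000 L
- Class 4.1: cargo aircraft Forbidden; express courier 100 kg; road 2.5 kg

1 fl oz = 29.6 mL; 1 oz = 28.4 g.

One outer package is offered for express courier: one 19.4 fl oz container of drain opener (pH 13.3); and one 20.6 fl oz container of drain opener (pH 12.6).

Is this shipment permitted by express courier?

pH 13.3 meets the Class 8 criterion (Corrosive), so the drain opener is Class 8.
Drain opener: pH 12.6 ≥ 12.5 → Class 8 (Corrosive).
Class 8 net quantity: (one 19.4 fl oz container = 574.24 mL) + (one 20.6 fl oz container = 609.76 mL) = 1.184 L.
That exceeds the Class 8 express courier limit of 1 L.

No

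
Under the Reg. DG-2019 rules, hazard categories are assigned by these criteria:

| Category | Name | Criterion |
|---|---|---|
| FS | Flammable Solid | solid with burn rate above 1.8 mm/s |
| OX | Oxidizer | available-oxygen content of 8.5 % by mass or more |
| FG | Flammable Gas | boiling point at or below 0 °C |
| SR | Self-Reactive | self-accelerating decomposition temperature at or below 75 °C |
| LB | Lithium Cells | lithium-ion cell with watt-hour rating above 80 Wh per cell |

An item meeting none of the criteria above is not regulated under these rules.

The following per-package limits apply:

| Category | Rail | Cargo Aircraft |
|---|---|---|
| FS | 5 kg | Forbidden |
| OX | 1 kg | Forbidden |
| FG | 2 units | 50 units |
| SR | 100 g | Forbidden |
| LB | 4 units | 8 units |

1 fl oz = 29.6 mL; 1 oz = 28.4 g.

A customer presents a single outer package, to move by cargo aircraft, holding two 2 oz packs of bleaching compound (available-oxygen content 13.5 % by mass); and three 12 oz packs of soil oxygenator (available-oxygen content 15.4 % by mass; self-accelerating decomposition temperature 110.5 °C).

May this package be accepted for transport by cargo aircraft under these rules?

Available-oxygen content 13.5 % by mass meets the Category OX criterion (Oxidizer), so the bleaching compound is Category OX.
Soil oxygenator: available-oxygen content 15.4 % by mass ≥ 8.5 % by mass → Category OX (Oxidizer).
Total Category OX: (two 2 oz packs = 113.6 g) + (three 12 oz packs = 1022.4 g) = 1.136 kg.
Category OX is Forbidden by cargo aircraft.

No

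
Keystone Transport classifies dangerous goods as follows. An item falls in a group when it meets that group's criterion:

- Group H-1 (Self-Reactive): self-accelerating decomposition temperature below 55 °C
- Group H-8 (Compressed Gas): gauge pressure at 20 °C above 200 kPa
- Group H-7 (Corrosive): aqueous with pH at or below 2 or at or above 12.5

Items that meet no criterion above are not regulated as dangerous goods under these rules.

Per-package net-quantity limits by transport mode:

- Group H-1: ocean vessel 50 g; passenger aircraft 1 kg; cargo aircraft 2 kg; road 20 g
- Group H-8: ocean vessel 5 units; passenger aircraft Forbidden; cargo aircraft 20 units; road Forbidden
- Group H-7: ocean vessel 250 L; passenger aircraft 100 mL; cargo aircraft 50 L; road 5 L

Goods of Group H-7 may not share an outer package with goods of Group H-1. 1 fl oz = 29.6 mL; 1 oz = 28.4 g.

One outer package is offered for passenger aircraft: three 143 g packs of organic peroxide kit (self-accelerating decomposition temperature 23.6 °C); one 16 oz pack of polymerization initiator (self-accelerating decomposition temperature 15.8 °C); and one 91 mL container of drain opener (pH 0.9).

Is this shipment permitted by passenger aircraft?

No

Self-accelerating decomposition temperature 23.6 °C meets the Group H-1 criterion (Self-Reactive), so the organic peroxide kit is Group H-1.
With self-accelerating decomposition temperature 15.8 °C (< 55 °C), the polymerization initiator falls in Group H-1.
pH 0.9 meets the Group H-7 criterion (Corrosive), so the drain opener is Group H-7.
Group H-7 quantity: 91 mL.
That is within the Group H-7 passenger aircraft limit of 100 mL.
Group H-1 net quantity: (three 143 g packs = 429 g) + (one 16 oz pack = 454.4 g) = 883.4 g.
883.4 g is within the passenger aircraft limit of 1 kg for Group H-1.
Group H-7 and Group H-1 may not share an outer package.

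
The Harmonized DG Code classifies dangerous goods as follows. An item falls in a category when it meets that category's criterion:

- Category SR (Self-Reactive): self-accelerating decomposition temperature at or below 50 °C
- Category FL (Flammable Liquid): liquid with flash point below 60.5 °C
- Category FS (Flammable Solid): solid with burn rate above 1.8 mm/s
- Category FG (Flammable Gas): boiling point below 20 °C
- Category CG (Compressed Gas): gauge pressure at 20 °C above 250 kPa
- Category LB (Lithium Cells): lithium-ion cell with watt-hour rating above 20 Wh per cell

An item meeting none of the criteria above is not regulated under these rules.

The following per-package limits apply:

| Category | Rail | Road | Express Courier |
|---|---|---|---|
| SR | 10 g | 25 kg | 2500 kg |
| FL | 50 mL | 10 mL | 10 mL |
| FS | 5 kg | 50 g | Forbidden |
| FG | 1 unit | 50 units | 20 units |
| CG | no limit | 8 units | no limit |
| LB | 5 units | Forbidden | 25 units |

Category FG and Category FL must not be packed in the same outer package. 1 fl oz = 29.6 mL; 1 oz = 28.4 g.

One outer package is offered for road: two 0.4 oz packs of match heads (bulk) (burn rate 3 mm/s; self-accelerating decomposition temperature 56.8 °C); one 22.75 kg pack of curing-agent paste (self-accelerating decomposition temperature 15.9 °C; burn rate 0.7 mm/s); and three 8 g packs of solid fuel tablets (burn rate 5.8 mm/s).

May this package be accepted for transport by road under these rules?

Yes

Burn rate 3 mm/s meets the Category FS criterion (Flammable Solid), so the match heads (bulk) are Category FS.
Self-accelerating decomposition temperature 15.9 °C meets the Category SR criterion (Self-Reactive), so the curing-agent paste is Category SR.
Solid fuel tablets: burn rate 5.8 mm/s > 1.8 mm/s → Category FS (Flammable Solid).
Total Category FS: (two 0.4 oz packs = 22.72 g) + (three 8 g packs = 24 g) = 46.72 g.
46.72 g ≤ 50 g (road limit, Category FS) — within limit.
Category SR quantity: 22.75 kg.
22.75 kg ≤ 25 kg (road limit, Category SR) — within limit.
The segregation rule (Category FG with Category FL) does not apply to Category FS with Category SR.
Every hazard category is within its road limit and no segregation rule is violated.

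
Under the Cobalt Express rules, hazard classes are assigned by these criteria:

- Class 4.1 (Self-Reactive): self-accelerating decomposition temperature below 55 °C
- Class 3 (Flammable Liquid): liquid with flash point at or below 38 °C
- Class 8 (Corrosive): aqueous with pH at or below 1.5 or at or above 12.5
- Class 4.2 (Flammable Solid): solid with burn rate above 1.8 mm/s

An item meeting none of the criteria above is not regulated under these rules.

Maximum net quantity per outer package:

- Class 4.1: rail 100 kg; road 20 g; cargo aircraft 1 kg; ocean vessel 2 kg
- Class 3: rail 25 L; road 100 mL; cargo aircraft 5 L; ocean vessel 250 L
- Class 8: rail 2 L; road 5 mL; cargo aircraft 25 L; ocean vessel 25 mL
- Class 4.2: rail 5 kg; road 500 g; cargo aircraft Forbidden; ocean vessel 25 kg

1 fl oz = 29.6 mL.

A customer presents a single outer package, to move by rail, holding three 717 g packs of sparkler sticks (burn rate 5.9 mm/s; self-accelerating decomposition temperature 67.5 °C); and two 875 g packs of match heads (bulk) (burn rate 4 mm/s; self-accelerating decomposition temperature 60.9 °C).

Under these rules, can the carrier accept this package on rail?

With burn rate 5.9 mm/s (> 1.8 mm/s), the sparkler sticks fall in Class 4.2.
Burn rate 4 mm/s meets the Class 4.2 criterion (Flammable Solid), so the match heads (bulk) are Class 4.2.
Total Class 4.2: (three 717 g packs = 2.151 kg) + (two 875 g packs = 1.75 kg) = 3.901 kg.
That is within the Class 4.2 rail limit of 5 kg.

Yes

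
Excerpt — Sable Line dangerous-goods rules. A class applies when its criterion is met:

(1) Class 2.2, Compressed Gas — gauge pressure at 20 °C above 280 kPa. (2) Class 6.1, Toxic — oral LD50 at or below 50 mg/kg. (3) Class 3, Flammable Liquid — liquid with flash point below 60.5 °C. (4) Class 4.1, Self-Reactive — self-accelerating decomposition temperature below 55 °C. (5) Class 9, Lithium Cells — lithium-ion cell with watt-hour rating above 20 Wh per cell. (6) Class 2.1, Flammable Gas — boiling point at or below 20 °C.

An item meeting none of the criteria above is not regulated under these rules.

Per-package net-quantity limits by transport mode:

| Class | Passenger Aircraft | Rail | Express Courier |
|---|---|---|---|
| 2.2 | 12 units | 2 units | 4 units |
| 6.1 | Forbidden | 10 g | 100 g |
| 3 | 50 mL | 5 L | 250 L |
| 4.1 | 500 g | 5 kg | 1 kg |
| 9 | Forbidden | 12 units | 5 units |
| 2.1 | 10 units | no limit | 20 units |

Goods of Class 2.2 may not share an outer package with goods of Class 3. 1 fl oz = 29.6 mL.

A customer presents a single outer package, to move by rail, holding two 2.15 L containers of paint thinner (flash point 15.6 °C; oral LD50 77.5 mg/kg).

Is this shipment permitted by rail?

Yes

Flash point 15.6 °C meets the Class 3 criterion (Flammable Liquid), so the paint thinner is Class 3.
Class 3 quantity: two 2.15 L containers = 4.3 L.
4.3 L ≤ 5 L (rail limit, Class 3) — within limit.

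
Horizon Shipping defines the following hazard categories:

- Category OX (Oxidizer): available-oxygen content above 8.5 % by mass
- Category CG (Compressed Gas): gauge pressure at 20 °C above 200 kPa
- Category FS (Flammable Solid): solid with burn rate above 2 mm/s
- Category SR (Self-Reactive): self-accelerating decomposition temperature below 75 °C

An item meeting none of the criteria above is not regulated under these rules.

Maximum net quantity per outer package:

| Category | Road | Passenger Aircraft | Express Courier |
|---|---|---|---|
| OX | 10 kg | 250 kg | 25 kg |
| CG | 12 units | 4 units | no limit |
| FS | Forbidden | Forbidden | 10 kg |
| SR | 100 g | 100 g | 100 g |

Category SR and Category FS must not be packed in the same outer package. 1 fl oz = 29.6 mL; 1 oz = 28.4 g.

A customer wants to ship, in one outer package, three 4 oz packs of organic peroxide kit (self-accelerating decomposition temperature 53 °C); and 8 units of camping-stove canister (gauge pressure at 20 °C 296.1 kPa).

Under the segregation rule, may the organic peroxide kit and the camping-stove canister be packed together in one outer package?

Yes

Organic peroxide kit: self-accelerating decomposition temperature 53 °C < 75 °C → Category SR (Self-Reactive).
Camping-stove canister: gauge pressure at 20 °C 296.1 kPa > 200 kPa → Category CG (Compressed Gas).
No segregation rule bars Category SR with Category CG.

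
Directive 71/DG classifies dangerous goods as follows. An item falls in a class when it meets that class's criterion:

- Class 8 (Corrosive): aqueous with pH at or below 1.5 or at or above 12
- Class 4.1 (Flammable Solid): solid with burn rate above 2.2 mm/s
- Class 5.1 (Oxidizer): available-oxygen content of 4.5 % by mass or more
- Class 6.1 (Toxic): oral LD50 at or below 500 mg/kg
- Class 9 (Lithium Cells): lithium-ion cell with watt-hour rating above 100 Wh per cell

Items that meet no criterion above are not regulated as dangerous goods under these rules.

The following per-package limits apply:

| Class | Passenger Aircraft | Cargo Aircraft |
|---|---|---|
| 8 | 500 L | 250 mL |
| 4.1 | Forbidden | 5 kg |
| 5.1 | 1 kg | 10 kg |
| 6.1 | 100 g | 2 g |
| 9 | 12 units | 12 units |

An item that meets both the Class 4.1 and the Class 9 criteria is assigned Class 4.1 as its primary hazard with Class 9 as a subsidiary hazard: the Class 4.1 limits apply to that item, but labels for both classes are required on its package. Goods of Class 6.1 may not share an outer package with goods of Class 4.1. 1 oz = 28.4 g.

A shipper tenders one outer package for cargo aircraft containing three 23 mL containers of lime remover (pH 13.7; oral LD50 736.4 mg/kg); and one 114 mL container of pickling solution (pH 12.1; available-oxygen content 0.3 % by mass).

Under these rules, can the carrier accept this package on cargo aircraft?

Yes

pH 13.7 meets the Class 8 criterion (Corrosive), so the lime remover is Class 8.
With pH 12.1 (≥ 12), the pickling solution falls in Class 8.
Class 8 net quantity: (three 23 mL containers = 69 mL) + 114 mL = 183 mL.
183 mL is within the cargo aircraft limit of 250 mL for Class 8.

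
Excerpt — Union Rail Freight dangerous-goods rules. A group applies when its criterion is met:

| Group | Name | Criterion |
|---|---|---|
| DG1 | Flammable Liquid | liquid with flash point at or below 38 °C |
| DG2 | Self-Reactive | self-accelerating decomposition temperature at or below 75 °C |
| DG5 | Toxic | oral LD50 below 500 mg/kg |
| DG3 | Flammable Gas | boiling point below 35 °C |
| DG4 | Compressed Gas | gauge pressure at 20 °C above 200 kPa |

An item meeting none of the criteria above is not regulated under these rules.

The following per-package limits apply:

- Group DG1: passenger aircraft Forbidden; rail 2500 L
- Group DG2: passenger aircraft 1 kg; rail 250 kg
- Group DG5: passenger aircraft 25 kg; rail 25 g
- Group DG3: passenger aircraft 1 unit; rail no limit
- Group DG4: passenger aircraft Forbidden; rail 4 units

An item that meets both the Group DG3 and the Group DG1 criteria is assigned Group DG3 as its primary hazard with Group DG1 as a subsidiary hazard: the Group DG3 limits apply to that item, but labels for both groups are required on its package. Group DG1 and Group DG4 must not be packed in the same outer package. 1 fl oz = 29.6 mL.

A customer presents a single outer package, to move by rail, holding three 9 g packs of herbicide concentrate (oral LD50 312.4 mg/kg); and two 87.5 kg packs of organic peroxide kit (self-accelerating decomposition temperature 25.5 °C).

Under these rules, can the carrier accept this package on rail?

Herbicide concentrate: oral LD50 312.4 mg/kg < 500 mg/kg → Group DG5 (Toxic).
The organic peroxide kit has self-accelerating decomposition temperature 25.5 °C, which is ≤ 75 °C, so it is Group DG2 (Self-Reactive).
Group DG5 quantity: three 9 g packs = 27 g.
27 g exceeds the rail limit of 25 g for Group DG5.
Group DG2 quantity: two 87.5 kg packs = 175 kg.
175 kg is within the rail limit of 250 kg for Group DG2.
The segregation rule (Group DG1 with Group DG4) does not apply to Group DG5 with Group DG2.

No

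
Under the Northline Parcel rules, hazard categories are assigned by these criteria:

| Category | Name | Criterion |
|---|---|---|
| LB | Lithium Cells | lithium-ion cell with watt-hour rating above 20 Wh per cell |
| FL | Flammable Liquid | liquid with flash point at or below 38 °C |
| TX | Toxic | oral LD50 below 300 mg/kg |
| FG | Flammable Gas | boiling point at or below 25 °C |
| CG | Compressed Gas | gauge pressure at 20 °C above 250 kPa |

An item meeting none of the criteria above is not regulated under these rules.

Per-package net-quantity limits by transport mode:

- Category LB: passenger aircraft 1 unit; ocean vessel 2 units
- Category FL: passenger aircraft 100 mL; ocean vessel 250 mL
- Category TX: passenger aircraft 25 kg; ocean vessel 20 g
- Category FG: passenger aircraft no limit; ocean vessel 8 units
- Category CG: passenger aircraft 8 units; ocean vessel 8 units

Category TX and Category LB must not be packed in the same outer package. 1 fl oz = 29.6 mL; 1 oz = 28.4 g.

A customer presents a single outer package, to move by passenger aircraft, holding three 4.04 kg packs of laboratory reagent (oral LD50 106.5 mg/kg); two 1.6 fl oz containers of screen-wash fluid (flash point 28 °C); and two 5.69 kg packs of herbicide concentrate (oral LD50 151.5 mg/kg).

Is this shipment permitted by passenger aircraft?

The laboratory reagent has oral LD50 106.5 mg/kg, which is < 300 mg/kg, so it is Category TX (Toxic).
Screen-wash fluid: flash point 28 °C ≤ 38 °C → Category FL (Flammable Liquid).
Herbicide concentrate: oral LD50 151.5 mg/kg < 300 mg/kg → Category TX (Toxic).
Total Category TX: (three 4.04 kg packs = 12.12 kg) + (two 5.69 kg packs = 11.38 kg) = 23.5 kg.
23.5 kg ≤ 25 kg (passenger aircraft limit, Category TX) — within limit.
Category FL quantity: two 1.6 fl oz containers = 94.72 mL.
That is within the Category FL passenger aircraft limit of 100 mL.
The segregation rule (Category TX with Category LB) does not apply to Category TX with Category FL.
Every hazard category is within its passenger aircraft limit and no segregation rule is violated.

Yes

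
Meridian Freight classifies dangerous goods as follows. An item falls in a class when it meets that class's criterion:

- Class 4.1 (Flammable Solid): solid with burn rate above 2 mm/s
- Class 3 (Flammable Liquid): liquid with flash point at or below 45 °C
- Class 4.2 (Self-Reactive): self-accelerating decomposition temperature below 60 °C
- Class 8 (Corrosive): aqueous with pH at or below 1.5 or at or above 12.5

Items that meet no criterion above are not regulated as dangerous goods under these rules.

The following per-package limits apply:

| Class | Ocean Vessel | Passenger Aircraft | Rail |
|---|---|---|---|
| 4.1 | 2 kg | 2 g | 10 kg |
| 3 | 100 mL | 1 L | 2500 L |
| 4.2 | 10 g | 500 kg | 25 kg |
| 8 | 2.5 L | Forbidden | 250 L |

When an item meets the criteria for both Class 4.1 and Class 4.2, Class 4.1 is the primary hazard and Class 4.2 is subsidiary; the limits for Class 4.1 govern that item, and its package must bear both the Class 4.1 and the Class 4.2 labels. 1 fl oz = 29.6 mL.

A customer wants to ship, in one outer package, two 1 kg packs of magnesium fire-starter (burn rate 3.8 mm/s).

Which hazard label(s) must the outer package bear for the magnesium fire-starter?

Burn rate 3.8 mm/s meets the Class 4.1 criterion (Flammable Solid), so the magnesium fire-starter is Class 4.1.
Only the Class 4.1 label is required.

Class 4.1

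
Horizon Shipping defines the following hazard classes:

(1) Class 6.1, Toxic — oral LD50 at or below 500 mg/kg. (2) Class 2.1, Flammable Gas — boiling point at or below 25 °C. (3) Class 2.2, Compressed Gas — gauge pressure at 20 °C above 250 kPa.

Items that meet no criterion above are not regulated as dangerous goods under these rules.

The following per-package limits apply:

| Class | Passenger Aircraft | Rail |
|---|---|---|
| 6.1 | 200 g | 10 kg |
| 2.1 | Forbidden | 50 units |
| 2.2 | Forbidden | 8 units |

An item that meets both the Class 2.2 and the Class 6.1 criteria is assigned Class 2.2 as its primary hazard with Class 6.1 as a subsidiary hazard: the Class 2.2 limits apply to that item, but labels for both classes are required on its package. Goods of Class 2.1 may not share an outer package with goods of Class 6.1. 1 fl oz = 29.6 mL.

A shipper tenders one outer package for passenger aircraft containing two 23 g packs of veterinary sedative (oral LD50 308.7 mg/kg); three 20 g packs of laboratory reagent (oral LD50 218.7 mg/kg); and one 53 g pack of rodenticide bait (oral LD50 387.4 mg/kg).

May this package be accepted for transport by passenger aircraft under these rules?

Yes

The veterinary sedative has oral LD50 308.7 mg/kg, which is ≤ 500 mg/kg, so it is Class 6.1 (Toxic).
With oral LD50 218.7 mg/kg (≤ 500 mg/kg), the laboratory reagent falls in Class 6.1.
Oral LD50 387.4 mg/kg meets the Class 6.1 criterion (Toxic), so the rodenticide bait is Class 6.1.
Class 6.1 net quantity: (two 23 g packs = 46 g) + (three 20 g packs = 60 g) + 53 g = 159 g.
That is within the Class 6.1 passenger aircraft limit of 200 g.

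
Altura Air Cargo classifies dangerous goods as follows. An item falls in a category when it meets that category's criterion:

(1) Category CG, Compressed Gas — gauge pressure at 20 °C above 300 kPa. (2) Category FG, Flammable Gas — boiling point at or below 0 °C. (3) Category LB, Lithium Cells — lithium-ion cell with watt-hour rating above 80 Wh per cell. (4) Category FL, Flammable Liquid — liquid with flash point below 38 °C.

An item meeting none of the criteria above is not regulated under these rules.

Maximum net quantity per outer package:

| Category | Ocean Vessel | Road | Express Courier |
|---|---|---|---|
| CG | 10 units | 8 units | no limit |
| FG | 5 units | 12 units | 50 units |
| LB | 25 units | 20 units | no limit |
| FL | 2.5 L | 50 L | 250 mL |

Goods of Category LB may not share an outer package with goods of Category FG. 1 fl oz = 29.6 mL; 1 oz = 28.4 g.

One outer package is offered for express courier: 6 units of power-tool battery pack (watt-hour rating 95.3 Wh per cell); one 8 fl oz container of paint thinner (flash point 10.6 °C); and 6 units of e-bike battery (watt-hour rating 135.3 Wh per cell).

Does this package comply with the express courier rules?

Yes

Watt-hour rating 95.3 Wh per cell meets the Category LB criterion (Lithium Cells), so the power-tool battery pack is Category LB.
Flash point 10.6 °C meets the Category FL criterion (Flammable Liquid), so the paint thinner is Category FL.
With watt-hour rating 135.3 Wh per cell (> 80 Wh per cell), the e-bike battery falls in Category LB.
Category LB net quantity: 6 units + 6 units = 12 units.
Category LB has no per-package limit by express courier.
Category FL quantity: one 8 fl oz container = 236.8 mL.
236.8 mL is within the express courier limit of 250 mL for Category FL.
The segregation rule (Category LB with Category FG) does not apply to Category LB with Category FL.
Every hazard category is within its express courier limit and no segregation rule is violated.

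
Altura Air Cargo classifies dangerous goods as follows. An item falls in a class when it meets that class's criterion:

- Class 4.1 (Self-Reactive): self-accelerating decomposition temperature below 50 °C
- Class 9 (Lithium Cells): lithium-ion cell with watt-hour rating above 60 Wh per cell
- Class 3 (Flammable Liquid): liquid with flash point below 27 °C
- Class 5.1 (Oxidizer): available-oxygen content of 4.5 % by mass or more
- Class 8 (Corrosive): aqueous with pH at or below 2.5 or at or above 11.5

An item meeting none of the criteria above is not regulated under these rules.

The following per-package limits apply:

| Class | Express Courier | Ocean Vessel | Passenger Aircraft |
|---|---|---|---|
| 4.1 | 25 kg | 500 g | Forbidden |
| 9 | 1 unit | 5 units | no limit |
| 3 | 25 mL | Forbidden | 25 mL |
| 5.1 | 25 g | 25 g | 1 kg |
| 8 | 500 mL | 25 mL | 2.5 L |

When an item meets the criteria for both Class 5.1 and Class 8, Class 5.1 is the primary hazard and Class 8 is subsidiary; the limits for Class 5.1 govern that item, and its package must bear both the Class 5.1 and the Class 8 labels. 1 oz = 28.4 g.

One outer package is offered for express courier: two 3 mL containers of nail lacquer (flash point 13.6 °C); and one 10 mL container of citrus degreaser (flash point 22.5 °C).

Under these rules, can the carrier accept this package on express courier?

Yes

Nail lacquer: flash point 13.6 °C < 27 °C → Class 3 (Flammable Liquid).
Citrus degreaser: flash point 22.5 °C < 27 °C → Class 3 (Flammable Liquid).
Total Class 3: (two 3 mL containers = 6 mL) + 10 mL = 16 mL.
16 mL ≤ 25 mL (express courier limit, Class 3) — within limit.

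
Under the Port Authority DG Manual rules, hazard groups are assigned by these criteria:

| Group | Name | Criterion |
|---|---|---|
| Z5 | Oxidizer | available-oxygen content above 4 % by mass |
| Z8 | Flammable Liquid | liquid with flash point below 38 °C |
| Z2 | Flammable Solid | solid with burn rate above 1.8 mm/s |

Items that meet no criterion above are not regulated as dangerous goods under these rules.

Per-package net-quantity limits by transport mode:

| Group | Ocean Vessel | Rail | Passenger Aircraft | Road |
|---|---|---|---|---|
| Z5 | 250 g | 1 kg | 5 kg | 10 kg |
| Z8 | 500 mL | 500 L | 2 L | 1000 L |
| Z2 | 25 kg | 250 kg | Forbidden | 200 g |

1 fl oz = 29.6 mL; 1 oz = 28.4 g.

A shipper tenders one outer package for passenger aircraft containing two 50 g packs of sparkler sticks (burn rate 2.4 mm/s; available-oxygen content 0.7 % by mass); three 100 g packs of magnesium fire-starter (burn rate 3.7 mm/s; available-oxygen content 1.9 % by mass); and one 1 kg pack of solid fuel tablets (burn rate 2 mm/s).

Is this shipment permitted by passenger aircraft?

With burn rate 2.4 mm/s (> 1.8 mm/s), the sparkler sticks fall in Group Z2.
The magnesium fire-starter has burn rate 3.7 mm/s, which is > 1.8 mm/s, so it is Group Z2 (Flammable Solid).
The solid fuel tablets have burn rate 2 mm/s, which is > 1.8 mm/s, so they are Group Z2 (Flammable Solid).
Group Z2 net quantity: (two 50 g packs = 100 g) + (three 100 g packs = 300 g) + 1 kg = 1.4 kg.
Group Z2 is Forbidden by passenger aircraft.

No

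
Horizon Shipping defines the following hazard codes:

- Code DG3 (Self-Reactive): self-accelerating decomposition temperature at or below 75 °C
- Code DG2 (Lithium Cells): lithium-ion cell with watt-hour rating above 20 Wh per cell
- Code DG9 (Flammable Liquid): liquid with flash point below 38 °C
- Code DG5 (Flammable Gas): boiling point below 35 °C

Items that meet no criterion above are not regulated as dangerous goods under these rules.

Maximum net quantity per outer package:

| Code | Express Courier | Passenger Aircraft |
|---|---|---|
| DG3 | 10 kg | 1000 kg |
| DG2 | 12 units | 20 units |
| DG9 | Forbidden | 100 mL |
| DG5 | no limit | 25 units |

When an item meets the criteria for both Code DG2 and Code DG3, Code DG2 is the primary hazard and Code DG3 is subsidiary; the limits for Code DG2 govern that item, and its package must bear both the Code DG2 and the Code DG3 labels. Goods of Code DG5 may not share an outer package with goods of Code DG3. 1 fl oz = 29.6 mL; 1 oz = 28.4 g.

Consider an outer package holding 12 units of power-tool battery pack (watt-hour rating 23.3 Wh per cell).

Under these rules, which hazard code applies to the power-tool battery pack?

Watt-hour rating 23.3 Wh per cell meets the Code DG2 criterion (Lithium Cells), so the power-tool battery pack is Code DG2.

Code DG2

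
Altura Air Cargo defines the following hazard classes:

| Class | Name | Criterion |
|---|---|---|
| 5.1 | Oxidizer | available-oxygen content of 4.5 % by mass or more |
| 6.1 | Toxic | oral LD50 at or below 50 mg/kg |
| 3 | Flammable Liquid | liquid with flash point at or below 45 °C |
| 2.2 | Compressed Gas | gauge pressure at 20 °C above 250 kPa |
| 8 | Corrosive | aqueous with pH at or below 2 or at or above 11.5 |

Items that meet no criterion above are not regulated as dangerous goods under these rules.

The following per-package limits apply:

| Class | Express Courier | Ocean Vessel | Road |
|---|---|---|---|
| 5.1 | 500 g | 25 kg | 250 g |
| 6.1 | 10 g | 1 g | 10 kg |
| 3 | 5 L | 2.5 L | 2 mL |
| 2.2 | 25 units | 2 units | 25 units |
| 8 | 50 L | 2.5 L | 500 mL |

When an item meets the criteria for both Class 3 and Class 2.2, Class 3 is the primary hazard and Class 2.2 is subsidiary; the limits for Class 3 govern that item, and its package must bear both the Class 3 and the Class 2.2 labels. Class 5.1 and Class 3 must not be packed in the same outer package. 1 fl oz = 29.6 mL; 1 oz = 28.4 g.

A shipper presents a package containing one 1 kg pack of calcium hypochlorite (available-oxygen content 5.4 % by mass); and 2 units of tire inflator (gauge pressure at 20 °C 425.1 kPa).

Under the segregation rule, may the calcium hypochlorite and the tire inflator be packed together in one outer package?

The calcium hypochlorite has available-oxygen content 5.4 % by mass, which is ≥ 4.5 % by mass, so it is Class 5.1 (Oxidizer).
The tire inflator has gauge pressure at 20 °C 425.1 kPa, which is > 250 kPa, so it is Class 2.2 (Compressed Gas).
No segregation rule bars Class 5.1 with Class 2.2.

Yes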